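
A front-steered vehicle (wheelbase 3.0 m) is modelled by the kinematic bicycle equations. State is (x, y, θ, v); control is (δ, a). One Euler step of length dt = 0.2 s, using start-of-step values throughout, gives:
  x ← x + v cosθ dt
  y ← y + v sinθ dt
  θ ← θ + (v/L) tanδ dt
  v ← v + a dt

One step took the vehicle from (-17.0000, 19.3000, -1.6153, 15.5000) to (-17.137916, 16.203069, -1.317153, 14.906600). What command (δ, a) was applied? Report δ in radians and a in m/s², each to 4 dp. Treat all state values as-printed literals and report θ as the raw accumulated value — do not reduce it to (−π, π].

δ = 0.2809, a = -2.9670

a = (v'−v)/dt = (-0.593400)/0.2 = -2.9670
Δθ = θ'−θ = 0.298147;  (v·dt/L) = 15.5000·0.2/3.0 = 1.033333
tan δ = Δθ·L/(v·dt) = 0.288529  →  δ = 0.2809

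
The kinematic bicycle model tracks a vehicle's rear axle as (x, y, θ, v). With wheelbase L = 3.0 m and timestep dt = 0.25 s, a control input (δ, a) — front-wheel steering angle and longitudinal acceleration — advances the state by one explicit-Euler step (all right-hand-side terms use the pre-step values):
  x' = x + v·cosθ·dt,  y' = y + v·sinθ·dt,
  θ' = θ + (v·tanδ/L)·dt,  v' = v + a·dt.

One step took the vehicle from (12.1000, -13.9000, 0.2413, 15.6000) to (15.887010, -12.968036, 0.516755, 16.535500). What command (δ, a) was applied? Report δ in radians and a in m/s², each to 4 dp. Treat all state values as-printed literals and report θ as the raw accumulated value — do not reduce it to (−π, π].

δ = 0.2088, a = 3.7420

a = (v'−v)/dt = (0.935500)/0.25 = 3.7420
Δθ = θ'−θ = 0.275455;  (v·dt/L) = 15.6000·0.25/3.0 = 1.300000
tan δ = Δθ·L/(v·dt) = 0.211888  →  δ = 0.2088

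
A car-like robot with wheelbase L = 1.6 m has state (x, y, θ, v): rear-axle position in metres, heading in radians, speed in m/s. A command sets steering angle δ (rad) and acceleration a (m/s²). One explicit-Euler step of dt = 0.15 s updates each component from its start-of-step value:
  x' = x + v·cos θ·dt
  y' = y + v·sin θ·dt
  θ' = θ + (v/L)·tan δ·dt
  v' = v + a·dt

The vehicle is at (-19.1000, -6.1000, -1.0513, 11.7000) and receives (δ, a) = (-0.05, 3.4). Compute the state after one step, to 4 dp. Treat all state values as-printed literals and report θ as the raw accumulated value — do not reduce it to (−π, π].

x' = -19.1000 + 11.7000·cos(-1.0513)·0.15 = -18.2287
y' = -6.1000 + 11.7000·sin(-1.0513)·0.15 = -7.6235
θ' = -1.0513 + (11.7000/1.6)·tan(-0.05)·0.15 = -1.1062
v' = 11.7000 + 3.4000·0.15 = 12.2100

(-18.2287, -7.6235, -1.1062, 12.2100)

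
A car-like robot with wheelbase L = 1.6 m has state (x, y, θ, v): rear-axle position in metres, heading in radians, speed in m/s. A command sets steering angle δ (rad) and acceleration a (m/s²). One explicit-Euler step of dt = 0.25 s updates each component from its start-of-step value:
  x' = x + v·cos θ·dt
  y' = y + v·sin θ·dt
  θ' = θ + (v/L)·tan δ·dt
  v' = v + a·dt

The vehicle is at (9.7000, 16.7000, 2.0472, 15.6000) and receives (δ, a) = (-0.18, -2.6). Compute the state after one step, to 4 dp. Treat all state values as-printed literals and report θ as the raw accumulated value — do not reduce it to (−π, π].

x' = 9.7000 + 15.6000·cos(2.0472)·0.25 = 7.9115
y' = 16.7000 + 15.6000·sin(2.0472)·0.25 = 20.1657
θ' = 2.0472 + (15.6000/1.6)·tan(-0.18)·0.25 = 1.6036
v' = 15.6000 − 2.6000·0.25 = 14.9500

(7.9115, 20.1657, 1.6036, 14.9500)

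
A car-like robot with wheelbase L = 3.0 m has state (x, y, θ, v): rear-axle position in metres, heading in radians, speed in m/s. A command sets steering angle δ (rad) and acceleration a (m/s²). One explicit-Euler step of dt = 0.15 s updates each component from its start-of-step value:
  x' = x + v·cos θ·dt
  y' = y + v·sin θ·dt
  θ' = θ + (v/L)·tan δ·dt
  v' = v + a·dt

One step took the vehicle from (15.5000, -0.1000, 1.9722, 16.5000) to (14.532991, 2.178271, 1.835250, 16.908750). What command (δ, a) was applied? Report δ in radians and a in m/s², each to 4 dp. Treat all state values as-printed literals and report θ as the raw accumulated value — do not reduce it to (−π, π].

a = (v'−v)/dt = (0.408750)/0.15 = 2.7250
Δθ = θ'−θ = -0.136950;  (v·dt/L) = 16.5000·0.15/3.0 = 0.825000
tan δ = Δθ·L/(v·dt) = -0.166000  →  δ = -0.1645

δ = -0.1645, a = 2.7250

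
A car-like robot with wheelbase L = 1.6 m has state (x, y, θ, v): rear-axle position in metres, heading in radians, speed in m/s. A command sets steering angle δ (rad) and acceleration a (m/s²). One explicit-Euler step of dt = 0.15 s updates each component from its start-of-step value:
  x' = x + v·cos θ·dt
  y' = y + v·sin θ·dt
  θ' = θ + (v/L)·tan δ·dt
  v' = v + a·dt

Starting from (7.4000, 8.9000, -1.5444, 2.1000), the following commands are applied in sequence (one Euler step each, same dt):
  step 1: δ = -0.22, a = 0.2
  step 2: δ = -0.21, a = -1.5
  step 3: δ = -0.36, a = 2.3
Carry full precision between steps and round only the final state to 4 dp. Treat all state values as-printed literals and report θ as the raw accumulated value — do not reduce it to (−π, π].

(7.3855, 7.9804, -1.6982, 2.2500)

after step 1 (δ=-0.22, a=0.2): (7.408314, 8.585110, -1.588425, 2.130000)
after step 2 (δ=-0.21, a=-1.5): (7.402682, 8.265659, -1.630987, 1.905000)
after step 3 (δ=-0.36, a=2.3): (7.385493, 7.980427, -1.698210, 2.250000)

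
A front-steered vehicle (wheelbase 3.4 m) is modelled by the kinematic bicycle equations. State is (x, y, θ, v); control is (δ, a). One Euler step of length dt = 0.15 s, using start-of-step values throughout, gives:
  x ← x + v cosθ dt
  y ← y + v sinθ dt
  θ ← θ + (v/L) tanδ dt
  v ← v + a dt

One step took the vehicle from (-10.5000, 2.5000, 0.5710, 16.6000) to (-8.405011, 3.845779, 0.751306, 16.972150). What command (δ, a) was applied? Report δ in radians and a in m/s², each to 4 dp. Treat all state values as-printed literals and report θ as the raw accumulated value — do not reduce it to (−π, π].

δ = 0.2414, a = 2.4810

a = (v'−v)/dt = (0.372150)/0.15 = 2.4810
Δθ = θ'−θ = 0.180306;  (v·dt/L) = 16.6000·0.15/3.4 = 0.732353
tan δ = Δθ·L/(v·dt) = 0.246201  →  δ = 0.2414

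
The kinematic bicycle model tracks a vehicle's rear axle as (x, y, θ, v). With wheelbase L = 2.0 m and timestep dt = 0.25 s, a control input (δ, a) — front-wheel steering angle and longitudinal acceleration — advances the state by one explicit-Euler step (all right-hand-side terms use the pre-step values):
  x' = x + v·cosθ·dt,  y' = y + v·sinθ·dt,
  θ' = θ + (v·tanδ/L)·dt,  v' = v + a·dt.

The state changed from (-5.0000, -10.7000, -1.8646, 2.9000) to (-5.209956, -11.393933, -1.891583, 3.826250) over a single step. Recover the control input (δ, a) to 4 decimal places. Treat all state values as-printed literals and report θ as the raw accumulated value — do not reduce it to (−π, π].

a = (v'−v)/dt = (0.926250)/0.25 = 3.7050
Δθ = θ'−θ = -0.026983;  (v·dt/L) = 2.9000·0.25/2.0 = 0.362500
tan δ = Δθ·L/(v·dt) = -0.074436  →  δ = -0.0743

δ = -0.0743, a = 3.7050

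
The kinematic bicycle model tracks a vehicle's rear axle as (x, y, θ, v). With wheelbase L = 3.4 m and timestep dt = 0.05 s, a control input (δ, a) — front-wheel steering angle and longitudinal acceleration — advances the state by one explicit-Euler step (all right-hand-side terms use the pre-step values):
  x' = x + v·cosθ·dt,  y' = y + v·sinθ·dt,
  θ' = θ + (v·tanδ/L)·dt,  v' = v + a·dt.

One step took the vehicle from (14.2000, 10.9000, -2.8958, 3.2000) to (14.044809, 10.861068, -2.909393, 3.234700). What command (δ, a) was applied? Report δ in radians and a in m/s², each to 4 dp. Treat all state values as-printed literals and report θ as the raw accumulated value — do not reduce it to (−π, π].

δ = -0.2812, a = 0.6940

a = (v'−v)/dt = (0.034700)/0.05 = 0.6940
Δθ = θ'−θ = -0.013593;  (v·dt/L) = 3.2000·0.05/3.4 = 0.047059
tan δ = Δθ·L/(v·dt) = -0.288851  →  δ = -0.2812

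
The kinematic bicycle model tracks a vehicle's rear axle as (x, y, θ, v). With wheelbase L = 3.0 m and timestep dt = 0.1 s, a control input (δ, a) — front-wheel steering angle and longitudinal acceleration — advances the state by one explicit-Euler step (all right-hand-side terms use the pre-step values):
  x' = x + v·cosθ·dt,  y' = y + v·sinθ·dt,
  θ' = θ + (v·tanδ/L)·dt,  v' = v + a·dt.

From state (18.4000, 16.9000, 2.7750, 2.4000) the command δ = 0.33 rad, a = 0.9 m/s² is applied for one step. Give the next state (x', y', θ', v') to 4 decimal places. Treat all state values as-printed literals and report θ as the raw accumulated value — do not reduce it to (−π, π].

(18.1759, 16.9860, 2.8024, 2.4900)

x' = 18.4000 + 2.4000·cos(2.7750)·0.1 = 18.1759
y' = 16.9000 + 2.4000·sin(2.7750)·0.1 = 16.9860
θ' = 2.7750 + (2.4000/3.0)·tan(0.33)·0.1 = 2.8024
v' = 2.4000 + 0.9000·0.1 = 2.4900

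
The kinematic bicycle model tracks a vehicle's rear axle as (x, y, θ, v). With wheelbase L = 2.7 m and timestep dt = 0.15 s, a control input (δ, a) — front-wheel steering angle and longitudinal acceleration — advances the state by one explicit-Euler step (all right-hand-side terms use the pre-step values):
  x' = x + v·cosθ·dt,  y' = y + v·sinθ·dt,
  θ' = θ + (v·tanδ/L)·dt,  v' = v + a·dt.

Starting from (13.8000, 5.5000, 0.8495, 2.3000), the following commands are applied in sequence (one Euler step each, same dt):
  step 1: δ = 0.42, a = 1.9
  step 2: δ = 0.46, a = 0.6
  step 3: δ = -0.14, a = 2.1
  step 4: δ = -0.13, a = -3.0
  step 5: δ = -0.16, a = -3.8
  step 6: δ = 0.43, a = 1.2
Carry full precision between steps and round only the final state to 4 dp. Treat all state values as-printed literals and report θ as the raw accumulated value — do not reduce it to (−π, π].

after step 1 (δ=0.42, a=1.9): (14.027824, 5.759078, 0.906562, 2.585000)
after step 2 (δ=0.46, a=0.6): (14.266855, 6.064388, 0.977714, 2.675000)
after step 3 (δ=-0.14, a=2.1): (14.491121, 6.397113, 0.956771, 2.990000)
after step 4 (δ=-0.13, a=-3.0): (14.749530, 6.763688, 0.935055, 2.540000)
after step 5 (δ=-0.16, a=-3.8): (14.975758, 7.070253, 0.912282, 1.970000)
after step 6 (δ=0.43, a=1.2): (15.156587, 7.303964, 0.962476, 2.150000)

(15.1566, 7.3040, 0.9625, 2.1500)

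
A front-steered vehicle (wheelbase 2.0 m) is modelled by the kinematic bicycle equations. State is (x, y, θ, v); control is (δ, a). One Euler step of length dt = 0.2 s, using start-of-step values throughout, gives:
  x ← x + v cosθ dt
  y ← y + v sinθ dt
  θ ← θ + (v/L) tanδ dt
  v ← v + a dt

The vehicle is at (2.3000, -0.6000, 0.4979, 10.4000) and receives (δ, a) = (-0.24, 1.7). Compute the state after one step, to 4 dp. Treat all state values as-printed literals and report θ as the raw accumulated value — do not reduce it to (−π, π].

(4.1275, 0.3934, 0.2434, 10.7400)

x' = 2.3000 + 10.4000·cos(0.4979)·0.2 = 4.1275
y' = -0.6000 + 10.4000·sin(0.4979)·0.2 = 0.3934
θ' = 0.4979 + (10.4000/2.0)·tan(-0.24)·0.2 = 0.2434
v' = 10.4000 + 1.7000·0.2 = 10.7400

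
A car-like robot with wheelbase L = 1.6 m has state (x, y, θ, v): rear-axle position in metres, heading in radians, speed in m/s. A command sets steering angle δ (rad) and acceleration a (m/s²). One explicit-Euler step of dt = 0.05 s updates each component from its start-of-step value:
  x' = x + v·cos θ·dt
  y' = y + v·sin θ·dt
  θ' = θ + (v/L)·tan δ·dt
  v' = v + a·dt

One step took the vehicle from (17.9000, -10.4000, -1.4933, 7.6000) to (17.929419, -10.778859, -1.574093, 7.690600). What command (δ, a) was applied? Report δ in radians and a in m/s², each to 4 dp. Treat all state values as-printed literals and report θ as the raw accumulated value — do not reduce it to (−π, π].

δ = -0.3279, a = 1.8120

a = (v'−v)/dt = (0.090600)/0.05 = 1.8120
Δθ = θ'−θ = -0.080793;  (v·dt/L) = 7.6000·0.05/1.6 = 0.237500
tan δ = Δθ·L/(v·dt) = -0.340181  →  δ = -0.3279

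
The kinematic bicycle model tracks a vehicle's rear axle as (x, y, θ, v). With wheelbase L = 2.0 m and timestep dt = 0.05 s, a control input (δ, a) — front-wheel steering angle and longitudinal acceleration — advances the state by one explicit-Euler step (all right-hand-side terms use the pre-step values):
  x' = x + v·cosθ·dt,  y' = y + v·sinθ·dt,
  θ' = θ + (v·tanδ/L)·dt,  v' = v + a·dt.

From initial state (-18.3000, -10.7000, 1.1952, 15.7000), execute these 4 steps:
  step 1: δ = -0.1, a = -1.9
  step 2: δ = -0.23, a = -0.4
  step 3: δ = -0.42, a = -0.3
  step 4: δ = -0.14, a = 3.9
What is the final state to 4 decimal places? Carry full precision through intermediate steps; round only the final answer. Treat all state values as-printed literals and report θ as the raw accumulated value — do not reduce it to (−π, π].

(-16.8299, -7.9690, 0.8356, 15.7650)

after step 1 (δ=-0.1, a=-1.9): (-18.012041, -9.969723, 1.155819, 15.605000)
after step 2 (δ=-0.23, a=-0.4): (-17.697468, -9.255697, 1.064473, 15.585000)
after step 3 (δ=-0.42, a=-0.3): (-17.319559, -8.574216, 0.890478, 15.570000)
after step 4 (δ=-0.14, a=3.9): (-16.829850, -7.969032, 0.835624, 15.765000)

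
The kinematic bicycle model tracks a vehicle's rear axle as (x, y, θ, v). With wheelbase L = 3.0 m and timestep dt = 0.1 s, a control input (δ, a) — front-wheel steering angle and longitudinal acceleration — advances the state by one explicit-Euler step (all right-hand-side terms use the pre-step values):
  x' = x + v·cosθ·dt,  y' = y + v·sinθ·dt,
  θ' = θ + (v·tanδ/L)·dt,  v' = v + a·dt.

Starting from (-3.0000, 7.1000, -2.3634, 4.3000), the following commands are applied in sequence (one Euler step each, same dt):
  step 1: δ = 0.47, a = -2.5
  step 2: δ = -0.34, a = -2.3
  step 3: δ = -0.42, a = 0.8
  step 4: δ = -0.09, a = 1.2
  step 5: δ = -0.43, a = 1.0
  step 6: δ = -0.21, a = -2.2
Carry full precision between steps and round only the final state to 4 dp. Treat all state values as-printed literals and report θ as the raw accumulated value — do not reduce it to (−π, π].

(-4.7452, 5.4276, -2.4977, 3.9000)

after step 1 (δ=0.47, a=-2.5): (-3.306239, 6.798143, -2.290592, 4.050000)
after step 2 (δ=-0.34, a=-2.3): (-3.573227, 6.493607, -2.338346, 3.820000)
after step 3 (δ=-0.42, a=0.8): (-3.838478, 6.218714, -2.395210, 3.900000)
after step 4 (δ=-0.09, a=1.2): (-4.124797, 5.953909, -2.406941, 4.020000)
after step 5 (δ=-0.43, a=1.0): (-4.423106, 5.684437, -2.468397, 4.120000)
after step 6 (δ=-0.21, a=-2.2): (-4.745222, 5.427560, -2.497668, 3.900000)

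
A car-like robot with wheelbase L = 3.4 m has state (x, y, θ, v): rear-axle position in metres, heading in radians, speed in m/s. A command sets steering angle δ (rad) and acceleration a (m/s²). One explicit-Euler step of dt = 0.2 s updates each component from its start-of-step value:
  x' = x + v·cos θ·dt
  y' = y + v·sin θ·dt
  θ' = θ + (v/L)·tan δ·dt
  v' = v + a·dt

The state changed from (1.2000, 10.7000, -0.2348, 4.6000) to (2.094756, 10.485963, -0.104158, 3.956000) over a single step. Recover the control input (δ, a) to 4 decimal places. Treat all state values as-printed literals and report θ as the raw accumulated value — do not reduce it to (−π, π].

δ = 0.4498, a = -3.2200

a = (v'−v)/dt = (-0.644000)/0.2 = -3.2200
Δθ = θ'−θ = 0.130642;  (v·dt/L) = 4.6000·0.2/3.4 = 0.270588
tan δ = Δθ·L/(v·dt) = 0.482807  →  δ = 0.4498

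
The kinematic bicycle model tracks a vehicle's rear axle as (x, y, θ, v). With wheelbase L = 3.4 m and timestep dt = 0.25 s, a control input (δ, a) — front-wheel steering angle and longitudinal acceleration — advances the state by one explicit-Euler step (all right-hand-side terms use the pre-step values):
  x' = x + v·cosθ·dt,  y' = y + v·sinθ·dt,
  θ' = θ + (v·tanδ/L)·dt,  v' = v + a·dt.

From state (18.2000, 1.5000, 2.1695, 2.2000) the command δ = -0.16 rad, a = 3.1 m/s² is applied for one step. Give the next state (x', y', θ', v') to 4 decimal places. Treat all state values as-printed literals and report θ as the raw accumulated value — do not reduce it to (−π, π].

(17.8900, 1.9543, 2.1434, 2.9750)

x' = 18.2000 + 2.2000·cos(2.1695)·0.25 = 17.8900
y' = 1.5000 + 2.2000·sin(2.1695)·0.25 = 1.9543
θ' = 2.1695 + (2.2000/3.4)·tan(-0.16)·0.25 = 2.1434
v' = 2.2000 + 3.1000·0.25 = 2.9750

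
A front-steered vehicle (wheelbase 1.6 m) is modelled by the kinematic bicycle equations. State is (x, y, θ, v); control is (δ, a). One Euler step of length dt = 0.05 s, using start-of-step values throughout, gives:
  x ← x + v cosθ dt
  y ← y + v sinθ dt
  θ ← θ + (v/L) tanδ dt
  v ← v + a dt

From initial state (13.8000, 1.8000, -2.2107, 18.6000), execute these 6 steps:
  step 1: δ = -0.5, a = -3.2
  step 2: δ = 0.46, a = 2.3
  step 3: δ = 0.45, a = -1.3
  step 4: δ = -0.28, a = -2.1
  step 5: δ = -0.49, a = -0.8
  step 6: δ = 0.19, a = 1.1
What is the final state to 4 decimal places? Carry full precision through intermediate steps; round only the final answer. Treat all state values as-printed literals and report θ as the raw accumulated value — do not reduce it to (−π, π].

(10.3756, -2.4324, -2.3250, 18.4000)

after step 1 (δ=-0.5, a=-3.2): (13.244680, 1.053997, -2.528238, 18.440000)
after step 2 (δ=0.46, a=2.3): (12.490741, 0.523282, -2.242736, 18.555000)
after step 3 (δ=0.45, a=-1.3): (11.913211, -0.202790, -1.962640, 18.490000)
after step 4 (δ=-0.28, a=-2.1): (11.560152, -1.057219, -2.128792, 18.385000)
after step 5 (δ=-0.49, a=-0.8): (11.073421, -1.837036, -2.435240, 18.345000)
after step 6 (δ=0.19, a=1.1): (10.375637, -2.432389, -2.324987, 18.400000)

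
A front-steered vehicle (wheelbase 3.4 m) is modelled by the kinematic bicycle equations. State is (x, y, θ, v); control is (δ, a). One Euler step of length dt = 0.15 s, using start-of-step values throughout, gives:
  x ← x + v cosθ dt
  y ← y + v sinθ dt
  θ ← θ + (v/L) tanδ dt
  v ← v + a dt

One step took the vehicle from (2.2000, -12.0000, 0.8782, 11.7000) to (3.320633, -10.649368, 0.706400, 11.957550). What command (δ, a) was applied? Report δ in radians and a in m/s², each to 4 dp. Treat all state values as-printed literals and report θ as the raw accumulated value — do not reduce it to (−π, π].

a = (v'−v)/dt = (0.257550)/0.15 = 1.7170
Δθ = θ'−θ = -0.171800;  (v·dt/L) = 11.7000·0.15/3.4 = 0.516176
tan δ = Δθ·L/(v·dt) = -0.332832  →  δ = -0.3213

δ = -0.3213, a = 1.7170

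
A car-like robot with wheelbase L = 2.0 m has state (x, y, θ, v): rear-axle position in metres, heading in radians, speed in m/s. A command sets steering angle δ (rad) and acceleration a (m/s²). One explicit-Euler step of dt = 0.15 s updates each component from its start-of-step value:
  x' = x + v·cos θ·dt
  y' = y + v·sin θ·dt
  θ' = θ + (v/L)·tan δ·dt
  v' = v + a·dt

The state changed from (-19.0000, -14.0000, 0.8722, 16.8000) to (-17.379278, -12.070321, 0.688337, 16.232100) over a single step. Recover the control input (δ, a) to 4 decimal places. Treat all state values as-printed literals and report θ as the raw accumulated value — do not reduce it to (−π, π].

a = (v'−v)/dt = (-0.567900)/0.15 = -3.7860
Δθ = θ'−θ = -0.183863;  (v·dt/L) = 16.8000·0.15/2.0 = 1.260000
tan δ = Δθ·L/(v·dt) = -0.145923  →  δ = -0.1449

δ = -0.1449, a = -3.7860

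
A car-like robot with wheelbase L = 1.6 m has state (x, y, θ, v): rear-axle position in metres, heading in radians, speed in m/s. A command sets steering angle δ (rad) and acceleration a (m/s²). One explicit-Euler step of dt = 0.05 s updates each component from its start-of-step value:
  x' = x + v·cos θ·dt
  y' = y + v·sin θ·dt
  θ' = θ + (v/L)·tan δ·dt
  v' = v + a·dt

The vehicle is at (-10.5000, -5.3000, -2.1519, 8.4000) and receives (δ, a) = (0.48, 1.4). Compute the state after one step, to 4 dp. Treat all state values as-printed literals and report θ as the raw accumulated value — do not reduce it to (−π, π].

(-10.7306, -5.6511, -2.0152, 8.4700)

x' = -10.5000 + 8.4000·cos(-2.1519)·0.05 = -10.7306
y' = -5.3000 + 8.4000·sin(-2.1519)·0.05 = -5.6511
θ' = -2.1519 + (8.4000/1.6)·tan(0.48)·0.05 = -2.0152
v' = 8.4000 + 1.4000·0.05 = 8.4700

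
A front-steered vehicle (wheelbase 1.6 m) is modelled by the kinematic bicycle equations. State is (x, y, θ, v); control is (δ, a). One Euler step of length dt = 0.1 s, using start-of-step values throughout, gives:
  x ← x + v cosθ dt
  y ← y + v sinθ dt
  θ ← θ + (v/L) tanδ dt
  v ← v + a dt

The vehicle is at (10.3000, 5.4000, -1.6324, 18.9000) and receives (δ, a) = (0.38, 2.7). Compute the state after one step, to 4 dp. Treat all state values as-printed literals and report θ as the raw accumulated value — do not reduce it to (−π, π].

x' = 10.3000 + 18.9000·cos(-1.6324)·0.1 = 10.1836
y' = 5.4000 + 18.9000·sin(-1.6324)·0.1 = 3.5136
θ' = -1.6324 + (18.9000/1.6)·tan(0.38)·0.1 = -1.1606
v' = 18.9000 + 2.7000·0.1 = 19.1700

(10.1836, 3.5136, -1.1606, 19.1700)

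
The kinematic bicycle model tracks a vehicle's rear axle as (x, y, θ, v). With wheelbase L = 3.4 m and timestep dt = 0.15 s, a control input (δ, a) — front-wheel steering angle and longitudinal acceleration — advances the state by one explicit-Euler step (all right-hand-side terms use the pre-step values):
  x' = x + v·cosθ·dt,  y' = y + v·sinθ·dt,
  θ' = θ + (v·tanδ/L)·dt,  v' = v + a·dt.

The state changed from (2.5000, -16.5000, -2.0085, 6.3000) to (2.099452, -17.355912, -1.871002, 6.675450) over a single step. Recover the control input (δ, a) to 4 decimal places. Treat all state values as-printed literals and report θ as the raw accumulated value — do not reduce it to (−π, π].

a = (v'−v)/dt = (0.375450)/0.15 = 2.5030
Δθ = θ'−θ = 0.137498;  (v·dt/L) = 6.3000·0.15/3.4 = 0.277941
tan δ = Δθ·L/(v·dt) = 0.494702  →  δ = 0.4594

δ = 0.4594, a = 2.5030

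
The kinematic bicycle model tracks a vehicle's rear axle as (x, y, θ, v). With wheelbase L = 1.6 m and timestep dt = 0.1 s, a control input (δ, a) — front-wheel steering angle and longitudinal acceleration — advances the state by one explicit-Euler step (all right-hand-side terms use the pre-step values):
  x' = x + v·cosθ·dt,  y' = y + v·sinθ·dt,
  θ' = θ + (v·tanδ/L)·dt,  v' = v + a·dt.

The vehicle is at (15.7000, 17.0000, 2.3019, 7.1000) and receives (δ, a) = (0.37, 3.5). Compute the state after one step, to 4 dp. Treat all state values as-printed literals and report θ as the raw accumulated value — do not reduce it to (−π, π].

x' = 15.7000 + 7.1000·cos(2.3019)·0.1 = 15.2259
y' = 17.0000 + 7.1000·sin(2.3019)·0.1 = 17.5286
θ' = 2.3019 + (7.1000/1.6)·tan(0.37)·0.1 = 2.4740
v' = 7.1000 + 3.5000·0.1 = 7.4500

(15.2259, 17.5286, 2.4740, 7.4500)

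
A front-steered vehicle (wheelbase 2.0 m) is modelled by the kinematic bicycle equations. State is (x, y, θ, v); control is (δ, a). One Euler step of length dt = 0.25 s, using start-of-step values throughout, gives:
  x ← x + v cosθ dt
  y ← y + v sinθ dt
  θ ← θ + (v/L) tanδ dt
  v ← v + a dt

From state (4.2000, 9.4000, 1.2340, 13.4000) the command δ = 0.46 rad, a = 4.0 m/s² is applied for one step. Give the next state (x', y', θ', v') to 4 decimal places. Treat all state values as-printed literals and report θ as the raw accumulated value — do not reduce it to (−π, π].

x' = 4.2000 + 13.4000·cos(1.2340)·0.25 = 5.3071
y' = 9.4000 + 13.4000·sin(1.2340)·0.25 = 12.5618
θ' = 1.2340 + (13.4000/2.0)·tan(0.46)·0.25 = 2.0639
v' = 13.4000 + 4.0000·0.25 = 14.4000

(5.3071, 12.5618, 2.0639, 14.4000)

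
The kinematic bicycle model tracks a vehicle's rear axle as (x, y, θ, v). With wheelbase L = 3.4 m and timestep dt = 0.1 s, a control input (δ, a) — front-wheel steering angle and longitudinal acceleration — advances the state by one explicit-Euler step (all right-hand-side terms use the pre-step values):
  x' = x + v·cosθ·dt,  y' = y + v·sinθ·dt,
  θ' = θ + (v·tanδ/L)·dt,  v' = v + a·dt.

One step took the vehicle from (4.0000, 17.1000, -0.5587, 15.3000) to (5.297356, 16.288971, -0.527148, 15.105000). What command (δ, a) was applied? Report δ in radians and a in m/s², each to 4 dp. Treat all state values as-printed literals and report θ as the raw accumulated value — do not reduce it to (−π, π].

a = (v'−v)/dt = (-0.195000)/0.1 = -1.9500
Δθ = θ'−θ = 0.031552;  (v·dt/L) = 15.3000·0.1/3.4 = 0.450000
tan δ = Δθ·L/(v·dt) = 0.070116  →  δ = 0.0700

δ = 0.0700, a = -1.9500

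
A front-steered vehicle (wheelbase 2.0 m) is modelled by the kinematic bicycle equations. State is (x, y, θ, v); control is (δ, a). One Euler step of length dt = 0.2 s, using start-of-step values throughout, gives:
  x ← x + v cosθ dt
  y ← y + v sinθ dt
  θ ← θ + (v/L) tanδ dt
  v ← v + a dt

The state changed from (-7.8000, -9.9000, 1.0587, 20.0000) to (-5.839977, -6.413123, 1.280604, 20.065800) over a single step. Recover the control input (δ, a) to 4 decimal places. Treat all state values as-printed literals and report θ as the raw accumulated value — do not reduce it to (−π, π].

δ = 0.1105, a = 0.3290

a = (v'−v)/dt = (0.065800)/0.2 = 0.3290
Δθ = θ'−θ = 0.221904;  (v·dt/L) = 20.0000·0.2/2.0 = 2.000000
tan δ = Δθ·L/(v·dt) = 0.110952  →  δ = 0.1105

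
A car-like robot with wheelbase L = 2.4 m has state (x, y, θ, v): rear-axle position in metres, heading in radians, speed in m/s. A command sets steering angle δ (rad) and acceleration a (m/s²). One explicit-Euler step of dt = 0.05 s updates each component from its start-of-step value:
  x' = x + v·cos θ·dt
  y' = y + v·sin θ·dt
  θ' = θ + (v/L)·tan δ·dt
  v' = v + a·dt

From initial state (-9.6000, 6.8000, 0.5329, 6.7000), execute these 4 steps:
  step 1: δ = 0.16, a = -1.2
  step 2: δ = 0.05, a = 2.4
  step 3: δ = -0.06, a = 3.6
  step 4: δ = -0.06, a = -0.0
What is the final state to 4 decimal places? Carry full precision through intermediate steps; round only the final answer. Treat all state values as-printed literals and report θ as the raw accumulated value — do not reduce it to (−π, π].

(-8.4483, 7.5080, 0.5452, 6.9400)

after step 1 (δ=0.16, a=-1.2): (-9.311452, 6.970191, 0.555426, 6.640000)
after step 2 (δ=0.05, a=2.4): (-9.029360, 7.145257, 0.562348, 6.760000)
after step 3 (δ=-0.06, a=3.6): (-8.743410, 7.325469, 0.553888, 6.940000)
after step 4 (δ=-0.06, a=-0.0): (-8.448291, 7.507991, 0.545203, 6.940000)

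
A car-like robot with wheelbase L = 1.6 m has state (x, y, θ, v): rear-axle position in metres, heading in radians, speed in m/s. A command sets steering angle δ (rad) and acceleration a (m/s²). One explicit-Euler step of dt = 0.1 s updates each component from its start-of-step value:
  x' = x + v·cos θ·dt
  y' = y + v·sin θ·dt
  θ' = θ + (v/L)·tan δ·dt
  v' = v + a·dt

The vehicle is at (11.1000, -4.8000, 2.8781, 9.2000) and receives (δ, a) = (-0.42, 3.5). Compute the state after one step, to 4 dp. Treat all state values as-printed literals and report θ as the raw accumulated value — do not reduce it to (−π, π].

x' = 11.1000 + 9.2000·cos(2.8781)·0.1 = 10.2118
y' = -4.8000 + 9.2000·sin(2.8781)·0.1 = -4.5604
θ' = 2.8781 + (9.2000/1.6)·tan(-0.42)·0.1 = 2.6213
v' = 9.2000 + 3.5000·0.1 = 9.5500

(10.2118, -4.5604, 2.6213, 9.5500)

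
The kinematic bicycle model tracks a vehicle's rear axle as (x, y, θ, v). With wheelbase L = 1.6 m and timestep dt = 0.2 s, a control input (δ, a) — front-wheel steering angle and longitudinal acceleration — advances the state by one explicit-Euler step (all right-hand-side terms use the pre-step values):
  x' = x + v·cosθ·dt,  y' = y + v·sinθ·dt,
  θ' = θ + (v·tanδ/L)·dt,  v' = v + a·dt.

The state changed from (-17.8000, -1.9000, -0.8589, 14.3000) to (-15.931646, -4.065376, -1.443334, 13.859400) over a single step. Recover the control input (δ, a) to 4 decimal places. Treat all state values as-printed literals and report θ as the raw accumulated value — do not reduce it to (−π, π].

δ = -0.3160, a = -2.2030

a = (v'−v)/dt = (-0.440600)/0.2 = -2.2030
Δθ = θ'−θ = -0.584434;  (v·dt/L) = 14.3000·0.2/1.6 = 1.787500
tan δ = Δθ·L/(v·dt) = -0.326956  →  δ = -0.3160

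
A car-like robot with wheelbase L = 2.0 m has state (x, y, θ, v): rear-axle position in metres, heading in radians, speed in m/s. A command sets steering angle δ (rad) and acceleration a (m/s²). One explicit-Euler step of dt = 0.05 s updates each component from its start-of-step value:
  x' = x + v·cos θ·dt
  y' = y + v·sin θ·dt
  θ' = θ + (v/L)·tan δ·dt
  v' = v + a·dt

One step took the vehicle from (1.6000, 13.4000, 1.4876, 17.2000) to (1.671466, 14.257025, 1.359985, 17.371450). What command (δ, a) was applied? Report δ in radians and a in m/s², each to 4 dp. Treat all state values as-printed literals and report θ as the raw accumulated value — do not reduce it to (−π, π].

δ = -0.2885, a = 3.4290

a = (v'−v)/dt = (0.171450)/0.05 = 3.4290
Δθ = θ'−θ = -0.127615;  (v·dt/L) = 17.2000·0.05/2.0 = 0.430000
tan δ = Δθ·L/(v·dt) = -0.296779  →  δ = -0.2885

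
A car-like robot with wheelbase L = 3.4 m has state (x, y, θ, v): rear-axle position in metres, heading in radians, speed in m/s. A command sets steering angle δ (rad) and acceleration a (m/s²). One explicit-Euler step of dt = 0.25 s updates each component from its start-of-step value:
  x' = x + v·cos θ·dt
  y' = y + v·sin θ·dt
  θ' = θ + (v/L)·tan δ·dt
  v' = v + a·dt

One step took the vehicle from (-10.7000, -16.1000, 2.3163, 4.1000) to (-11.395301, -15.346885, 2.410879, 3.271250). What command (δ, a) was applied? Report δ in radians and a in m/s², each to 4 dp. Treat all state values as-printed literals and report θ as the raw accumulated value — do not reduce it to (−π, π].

a = (v'−v)/dt = (-0.828750)/0.25 = -3.3150
Δθ = θ'−θ = 0.094579;  (v·dt/L) = 4.1000·0.25/3.4 = 0.301471
tan δ = Δθ·L/(v·dt) = 0.313725  →  δ = 0.3040

δ = 0.3040, a = -3.3150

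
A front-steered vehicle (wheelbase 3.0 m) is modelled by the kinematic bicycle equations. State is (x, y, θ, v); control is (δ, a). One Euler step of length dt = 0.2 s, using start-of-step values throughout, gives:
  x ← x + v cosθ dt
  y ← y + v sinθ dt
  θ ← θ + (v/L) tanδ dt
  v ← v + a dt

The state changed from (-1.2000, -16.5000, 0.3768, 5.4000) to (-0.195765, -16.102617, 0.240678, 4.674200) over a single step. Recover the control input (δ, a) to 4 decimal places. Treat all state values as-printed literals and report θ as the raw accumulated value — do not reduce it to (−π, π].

a = (v'−v)/dt = (-0.725800)/0.2 = -3.6290
Δθ = θ'−θ = -0.136122;  (v·dt/L) = 5.4000·0.2/3.0 = 0.360000
tan δ = Δθ·L/(v·dt) = -0.378117  →  δ = -0.3615

δ = -0.3615, a = -3.6290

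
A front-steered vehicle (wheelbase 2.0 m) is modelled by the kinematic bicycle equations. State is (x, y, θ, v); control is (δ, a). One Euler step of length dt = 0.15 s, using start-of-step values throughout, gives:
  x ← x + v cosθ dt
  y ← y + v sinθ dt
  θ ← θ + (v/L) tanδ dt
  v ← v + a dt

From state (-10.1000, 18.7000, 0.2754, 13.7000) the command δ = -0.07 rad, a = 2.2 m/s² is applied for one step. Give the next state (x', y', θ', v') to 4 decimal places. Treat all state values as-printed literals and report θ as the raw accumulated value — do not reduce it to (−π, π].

(-8.1224, 19.2588, 0.2034, 14.0300)

x' = -10.1000 + 13.7000·cos(0.2754)·0.15 = -8.1224
y' = 18.7000 + 13.7000·sin(0.2754)·0.15 = 19.2588
θ' = 0.2754 + (13.7000/2.0)·tan(-0.07)·0.15 = 0.2034
v' = 13.7000 + 2.2000·0.15 = 14.0300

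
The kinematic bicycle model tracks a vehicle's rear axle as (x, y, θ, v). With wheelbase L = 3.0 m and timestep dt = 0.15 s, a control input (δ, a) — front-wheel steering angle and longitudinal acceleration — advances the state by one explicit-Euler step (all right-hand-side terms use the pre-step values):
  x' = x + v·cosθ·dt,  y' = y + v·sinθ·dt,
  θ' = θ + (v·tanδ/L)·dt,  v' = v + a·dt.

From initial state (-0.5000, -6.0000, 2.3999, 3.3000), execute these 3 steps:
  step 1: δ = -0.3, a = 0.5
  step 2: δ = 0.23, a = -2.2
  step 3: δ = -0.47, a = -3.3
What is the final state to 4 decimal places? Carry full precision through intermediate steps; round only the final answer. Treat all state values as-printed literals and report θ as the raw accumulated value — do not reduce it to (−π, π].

after step 1 (δ=-0.3, a=0.5): (-0.864976, -5.665609, 2.348860, 3.375000)
after step 2 (δ=0.23, a=-2.2): (-1.220314, -5.305020, 2.388371, 3.045000)
after step 3 (δ=-0.47, a=-3.3): (-1.553508, -4.992607, 2.311033, 2.550000)

(-1.5535, -4.9926, 2.3110, 2.5500)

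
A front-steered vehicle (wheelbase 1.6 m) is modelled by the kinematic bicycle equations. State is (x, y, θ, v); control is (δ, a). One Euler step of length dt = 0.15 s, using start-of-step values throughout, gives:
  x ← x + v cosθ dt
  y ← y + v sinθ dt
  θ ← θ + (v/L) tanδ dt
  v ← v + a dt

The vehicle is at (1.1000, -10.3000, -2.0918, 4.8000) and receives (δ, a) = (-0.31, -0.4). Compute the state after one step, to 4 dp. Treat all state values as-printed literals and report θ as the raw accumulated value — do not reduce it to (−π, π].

(0.7416, -10.9245, -2.2359, 4.7400)

x' = 1.1000 + 4.8000·cos(-2.0918)·0.15 = 0.7416
y' = -10.3000 + 4.8000·sin(-2.0918)·0.15 = -10.9245
θ' = -2.0918 + (4.8000/1.6)·tan(-0.31)·0.15 = -2.2359
v' = 4.8000 − 0.4000·0.15 = 4.7400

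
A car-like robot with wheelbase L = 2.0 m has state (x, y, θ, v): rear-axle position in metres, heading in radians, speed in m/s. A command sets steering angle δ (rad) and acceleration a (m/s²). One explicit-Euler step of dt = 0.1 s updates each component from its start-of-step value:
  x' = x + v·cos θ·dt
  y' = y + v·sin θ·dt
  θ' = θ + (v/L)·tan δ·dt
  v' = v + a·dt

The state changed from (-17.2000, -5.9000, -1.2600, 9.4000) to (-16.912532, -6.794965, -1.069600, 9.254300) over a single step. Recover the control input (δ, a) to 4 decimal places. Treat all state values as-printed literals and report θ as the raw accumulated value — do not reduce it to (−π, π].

a = (v'−v)/dt = (-0.145700)/0.1 = -1.4570
Δθ = θ'−θ = 0.190400;  (v·dt/L) = 9.4000·0.1/2.0 = 0.470000
tan δ = Δθ·L/(v·dt) = 0.405106  →  δ = 0.3849

δ = 0.3849, a = -1.4570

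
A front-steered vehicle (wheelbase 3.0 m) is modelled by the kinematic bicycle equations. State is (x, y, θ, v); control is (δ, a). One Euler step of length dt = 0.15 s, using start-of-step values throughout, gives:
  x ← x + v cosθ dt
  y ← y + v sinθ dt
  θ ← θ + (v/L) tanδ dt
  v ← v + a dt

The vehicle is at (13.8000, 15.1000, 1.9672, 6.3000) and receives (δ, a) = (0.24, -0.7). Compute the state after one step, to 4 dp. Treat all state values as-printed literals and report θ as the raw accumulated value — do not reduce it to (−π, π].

x' = 13.8000 + 6.3000·cos(1.9672)·0.15 = 13.4351
y' = 15.1000 + 6.3000·sin(1.9672)·0.15 = 15.9717
θ' = 1.9672 + (6.3000/3.0)·tan(0.24)·0.15 = 2.0443
v' = 6.3000 − 0.7000·0.15 = 6.1950

(13.4351, 15.9717, 2.0443, 6.1950)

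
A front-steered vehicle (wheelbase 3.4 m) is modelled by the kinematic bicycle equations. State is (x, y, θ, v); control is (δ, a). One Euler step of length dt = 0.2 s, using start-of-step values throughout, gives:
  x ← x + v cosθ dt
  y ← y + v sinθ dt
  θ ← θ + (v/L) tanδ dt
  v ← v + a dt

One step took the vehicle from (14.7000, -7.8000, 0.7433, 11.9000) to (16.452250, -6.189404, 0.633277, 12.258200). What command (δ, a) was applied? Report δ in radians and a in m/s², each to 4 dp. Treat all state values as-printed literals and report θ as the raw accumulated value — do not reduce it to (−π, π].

a = (v'−v)/dt = (0.358200)/0.2 = 1.7910
Δθ = θ'−θ = -0.110023;  (v·dt/L) = 11.9000·0.2/3.4 = 0.700000
tan δ = Δθ·L/(v·dt) = -0.157176  →  δ = -0.1559

δ = -0.1559, a = 1.7910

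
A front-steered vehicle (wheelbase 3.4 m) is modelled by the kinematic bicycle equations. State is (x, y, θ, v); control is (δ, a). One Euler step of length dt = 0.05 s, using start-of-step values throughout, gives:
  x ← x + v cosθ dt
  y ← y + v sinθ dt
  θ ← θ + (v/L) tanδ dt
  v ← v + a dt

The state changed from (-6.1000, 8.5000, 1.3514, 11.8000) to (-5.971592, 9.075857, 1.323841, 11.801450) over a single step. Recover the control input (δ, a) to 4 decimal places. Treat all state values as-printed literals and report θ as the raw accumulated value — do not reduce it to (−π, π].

a = (v'−v)/dt = (0.001450)/0.05 = 0.0290
Δθ = θ'−θ = -0.027559;  (v·dt/L) = 11.8000·0.05/3.4 = 0.173529
tan δ = Δθ·L/(v·dt) = -0.158815  →  δ = -0.1575

δ = -0.1575, a = 0.0290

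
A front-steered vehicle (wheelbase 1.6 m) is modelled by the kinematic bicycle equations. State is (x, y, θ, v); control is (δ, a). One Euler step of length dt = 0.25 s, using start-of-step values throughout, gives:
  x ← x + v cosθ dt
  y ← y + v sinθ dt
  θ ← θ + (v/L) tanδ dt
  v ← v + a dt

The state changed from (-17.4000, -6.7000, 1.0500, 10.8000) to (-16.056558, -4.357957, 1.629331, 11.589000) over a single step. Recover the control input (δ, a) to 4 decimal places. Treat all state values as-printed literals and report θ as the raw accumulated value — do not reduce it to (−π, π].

δ = 0.3307, a = 3.1560

a = (v'−v)/dt = (0.789000)/0.25 = 3.1560
Δθ = θ'−θ = 0.579331;  (v·dt/L) = 10.8000·0.25/1.6 = 1.687500
tan δ = Δθ·L/(v·dt) = 0.343307  →  δ = 0.3307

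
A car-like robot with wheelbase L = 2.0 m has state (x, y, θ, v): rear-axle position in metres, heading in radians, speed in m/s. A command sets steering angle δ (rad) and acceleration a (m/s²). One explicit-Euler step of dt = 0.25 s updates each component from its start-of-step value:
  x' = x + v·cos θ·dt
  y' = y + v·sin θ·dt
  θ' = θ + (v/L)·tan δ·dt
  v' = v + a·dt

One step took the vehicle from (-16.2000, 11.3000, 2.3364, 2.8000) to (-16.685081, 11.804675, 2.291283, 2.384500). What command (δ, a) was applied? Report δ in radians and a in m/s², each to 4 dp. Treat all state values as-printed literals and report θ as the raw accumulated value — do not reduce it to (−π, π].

a = (v'−v)/dt = (-0.415500)/0.25 = -1.6620
Δθ = θ'−θ = -0.045117;  (v·dt/L) = 2.8000·0.25/2.0 = 0.350000
tan δ = Δθ·L/(v·dt) = -0.128906  →  δ = -0.1282

δ = -0.1282, a = -1.6620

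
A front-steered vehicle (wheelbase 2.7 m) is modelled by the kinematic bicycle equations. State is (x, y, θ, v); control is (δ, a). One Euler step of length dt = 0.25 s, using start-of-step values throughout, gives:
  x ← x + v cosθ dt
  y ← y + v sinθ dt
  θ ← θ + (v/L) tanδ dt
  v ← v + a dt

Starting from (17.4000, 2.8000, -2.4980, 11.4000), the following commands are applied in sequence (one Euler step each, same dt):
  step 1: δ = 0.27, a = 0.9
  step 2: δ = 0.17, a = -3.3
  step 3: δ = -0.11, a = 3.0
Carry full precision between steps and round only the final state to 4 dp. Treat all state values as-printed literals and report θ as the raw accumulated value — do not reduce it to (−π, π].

(12.2209, -3.6807, -2.1315, 11.5500)

after step 1 (δ=0.27, a=0.9): (15.120157, 1.089791, -2.205866, 11.625000)
after step 2 (δ=0.17, a=-3.3): (13.396070, -1.249828, -2.021097, 10.800000)
after step 3 (δ=-0.11, a=3.0): (12.220933, -3.680682, -2.131543, 11.550000)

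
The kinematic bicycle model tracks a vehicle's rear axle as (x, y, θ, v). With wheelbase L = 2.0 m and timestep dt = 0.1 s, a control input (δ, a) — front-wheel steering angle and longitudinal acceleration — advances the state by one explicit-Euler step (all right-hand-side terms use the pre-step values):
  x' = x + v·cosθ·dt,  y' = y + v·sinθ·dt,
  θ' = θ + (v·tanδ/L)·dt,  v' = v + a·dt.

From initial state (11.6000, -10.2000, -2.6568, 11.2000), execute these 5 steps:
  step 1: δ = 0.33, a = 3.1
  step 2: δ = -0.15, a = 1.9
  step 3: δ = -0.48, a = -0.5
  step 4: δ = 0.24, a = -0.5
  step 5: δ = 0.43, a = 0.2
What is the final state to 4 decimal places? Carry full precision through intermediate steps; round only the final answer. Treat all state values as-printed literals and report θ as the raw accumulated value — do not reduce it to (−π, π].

(6.5656, -12.9019, -2.4480, 11.6200)

after step 1 (δ=0.33, a=3.1): (10.609056, -10.721948, -2.464986, 11.510000)
after step 2 (δ=-0.15, a=1.9): (9.711619, -11.442647, -2.551964, 11.700000)
after step 3 (δ=-0.48, a=-0.5): (8.739176, -12.093228, -2.856522, 11.650000)
after step 4 (δ=0.24, a=-0.5): (7.621194, -12.420856, -2.713974, 11.600000)
after step 5 (δ=0.43, a=0.2): (6.565645, -12.901914, -2.447974, 11.620000)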